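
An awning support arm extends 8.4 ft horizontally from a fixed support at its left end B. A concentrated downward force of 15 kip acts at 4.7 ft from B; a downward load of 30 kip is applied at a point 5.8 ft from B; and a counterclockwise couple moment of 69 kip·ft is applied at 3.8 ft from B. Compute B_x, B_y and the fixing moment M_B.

B_x = 0, B_y = 45.00 kip, M_B = 175.5 kip·ft

ΣF_x = 0: B_x = 0.
ΣF_y = 0: B_y − 15 − 30 = 0 → B_y = 45.00 kip.
ΣM about B: M_B − 15·4.7 − 30·5.8 + 69 = 0 → M_B = 175.5 kip·ft.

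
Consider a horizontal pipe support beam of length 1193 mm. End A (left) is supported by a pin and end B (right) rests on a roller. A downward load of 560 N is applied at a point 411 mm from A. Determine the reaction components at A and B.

Taking moments about A: B_y·1193 − 560·411 = 0 → B_y = 230160/1193 = 192.925 ≈ 192.9 N.
ΣF_y = 0: A_y + 192.925 − 560 = 0 → A_y = 367.1 N.
ΣF_x = 0: no horizontal applied forces, so A_x = 0.

A_x = 0, A_y = 367.1 N, B_y = 192.9 N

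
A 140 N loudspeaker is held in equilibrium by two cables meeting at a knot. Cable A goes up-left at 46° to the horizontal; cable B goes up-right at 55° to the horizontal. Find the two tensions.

T_A = 81.80 N, T_B = 99.07 N

ΣF_x = 0: −T_A·cos46° + T_B·cos55° = 0 → T_B = 1.2111·T_A.
ΣF_y = 0: T_A·sin46° + T_B·sin55° = 140.
Substitute: T_A·(0.71934 + 1.2111·0.819152) = 140 → T_A = 81.8037 ≈ 81.80 N.
Then T_B = 1.2111 × 81.8037 = 99.07 N.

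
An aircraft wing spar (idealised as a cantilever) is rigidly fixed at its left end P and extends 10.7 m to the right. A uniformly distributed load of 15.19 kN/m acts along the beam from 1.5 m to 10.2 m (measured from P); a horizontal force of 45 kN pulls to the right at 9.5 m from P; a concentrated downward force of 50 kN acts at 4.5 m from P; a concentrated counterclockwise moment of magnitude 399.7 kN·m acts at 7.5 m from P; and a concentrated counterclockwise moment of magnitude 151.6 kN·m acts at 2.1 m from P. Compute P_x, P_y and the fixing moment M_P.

P_x = -45.00 kN, P_y = 182.2 kN, M_P = 446.8 kN·m

Resultant of the distributed load: 15.19 × 8.7 = 132.153 kN at 5.85 m from P.
ΣF_x = 0: P_x + 45 = 0 → P_x = -45.00 kN.
ΣF_y = 0: P_y − 15.19·8.7 − 50 = 0 → P_y = 182.2 kN.
ΣM about P: M_P − (15.19·8.7)·5.85 − 50·4.5 + 399.7 + 151.6 = 0 → M_P = 446.8 kN·m.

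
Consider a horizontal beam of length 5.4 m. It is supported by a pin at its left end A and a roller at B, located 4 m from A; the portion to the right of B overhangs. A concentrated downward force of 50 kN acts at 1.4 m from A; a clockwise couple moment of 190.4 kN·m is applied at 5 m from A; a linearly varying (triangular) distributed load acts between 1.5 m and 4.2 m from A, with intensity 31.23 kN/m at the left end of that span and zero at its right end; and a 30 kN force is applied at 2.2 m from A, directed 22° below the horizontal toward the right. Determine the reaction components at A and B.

A_x = -27.82 kN, A_y = 6.821 kN, B_y = 96.58 kN

Resultant of the triangular load: ½ × 31.23 × 2.7 = 42.1605 kN, acting at 2.4 m from A (one-third of the span from the peak).
ΣM about A: B_y·4 − 50·1.4 − 190.4 − (½·31.23·2.7)·2.4 − 30·sin22°·2.2 = 0 → B_y = 386.309/4 = 96.5773 ≈ 96.58 kN.
ΣF_y = 0: A_y + 96.5773 − 50 − ½·31.23·2.7 − 30·sin22° = 0 → A_y = 6.821 kN.
ΣF_x = 0: A_x + 30·cos22° = 0 → A_x = -27.82 kN.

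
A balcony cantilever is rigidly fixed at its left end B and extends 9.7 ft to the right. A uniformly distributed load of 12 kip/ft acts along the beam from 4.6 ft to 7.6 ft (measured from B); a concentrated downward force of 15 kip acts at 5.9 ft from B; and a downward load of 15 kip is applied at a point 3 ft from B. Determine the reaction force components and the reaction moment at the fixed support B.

B_x = 0, B_y = 66.00 kip, M_B = 353.1 kip·ft

Resultant of the distributed load: 12 × 3 = 36 kip at 6.1 ft from B.
ΣF_x = 0: B_x = 0.
ΣF_y = 0: B_y − 12·3 − 15 − 15 = 0 → B_y = 66.00 kip.
ΣM about B: M_B − (12·3)·6.1 − 15·5.9 − 15·3 = 0 → M_B = 353.1 kip·ft.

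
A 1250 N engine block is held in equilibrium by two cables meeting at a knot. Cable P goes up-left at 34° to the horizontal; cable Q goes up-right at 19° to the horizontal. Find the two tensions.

ΣF_x = 0: −T_P·cos34° + T_Q·cos19° = 0 → T_Q = 0.876807·T_P.
ΣF_y = 0: T_P·sin34° + T_Q·sin19° = 1250.
Substitute: T_P·(0.559193 + 0.876807·0.325568) = 1250 → T_P = 1479.9 ≈ 1480 N.
Then T_Q = 0.876807 × 1479.9 = 1298 N.

T_P = 1480 N, T_Q = 1298 N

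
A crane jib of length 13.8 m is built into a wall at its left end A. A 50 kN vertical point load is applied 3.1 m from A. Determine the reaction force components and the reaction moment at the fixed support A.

ΣF_x = 0: A_x = 0.
ΣF_y = 0: A_y − 50 = 0 → A_y = 50.00 kN.
ΣM about A: M_A − 50·3.1 = 0 → M_A = 155.0 kN·m.

A_x = 0, A_y = 50.00 kN, M_A = 155.0 kN·m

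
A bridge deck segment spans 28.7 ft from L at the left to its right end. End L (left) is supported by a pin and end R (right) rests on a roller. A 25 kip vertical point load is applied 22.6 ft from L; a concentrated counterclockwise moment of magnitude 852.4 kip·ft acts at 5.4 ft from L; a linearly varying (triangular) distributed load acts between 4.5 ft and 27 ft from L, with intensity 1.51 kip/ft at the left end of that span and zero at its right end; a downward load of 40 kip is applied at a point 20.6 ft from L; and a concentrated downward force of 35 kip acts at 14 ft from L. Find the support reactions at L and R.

L_x = 0, L_y = 74.11 kip, R_y = 42.87 kip

Resultant of the triangular load: ½ × 1.51 × 22.5 = 16.9875 kip, acting at 12 ft from L (one-third of the span from the peak).
Moments about L: R_y·28.7 − 25·22.6 + 852.4 − (½·1.51·22.5)·12 − 40·20.6 − 35·14 = 0 → R_y = 1230.45/28.7 = 42.8728 ≈ 42.87 kip.
ΣF_y = 0: L_y + 42.8728 − 25 − ½·1.51·22.5 − 40 − 35 = 0 → L_y = 74.11 kip.
ΣF_x = 0: no horizontal applied forces, so L_x = 0.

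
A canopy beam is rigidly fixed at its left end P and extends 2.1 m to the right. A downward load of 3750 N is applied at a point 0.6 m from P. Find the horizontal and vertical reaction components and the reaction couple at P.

P_x = 0, P_y = 3750 N, M_P = 2250 N·m

ΣF_x = 0: P_x = 0.
ΣF_y = 0: P_y − 3750 = 0 → P_y = 3750 N.
ΣM about P: M_P − 3750·0.6 = 0 → M_P = 2250 N·m.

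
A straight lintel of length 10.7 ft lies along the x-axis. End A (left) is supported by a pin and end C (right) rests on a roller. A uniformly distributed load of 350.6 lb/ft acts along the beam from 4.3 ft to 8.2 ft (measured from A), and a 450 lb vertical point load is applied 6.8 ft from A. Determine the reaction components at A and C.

Resultant of the distributed load: 350.6 × 3.9 = 1367.34 lb at 6.25 ft from A.
Moments about A: C_y·10.7 − (350.6·3.9)·6.25 − 450·6.8 = 0 → C_y = 11605.875/10.7 = 1084.66 ≈ 1085 lb.
ΣF_y = 0: A_y + 1084.66 − 350.6·3.9 − 450 = 0 → A_y = 732.7 lb.
ΣF_x = 0: no horizontal applied forces, so A_x = 0.

A_x = 0, A_y = 732.7 lb, C_y = 1085 lb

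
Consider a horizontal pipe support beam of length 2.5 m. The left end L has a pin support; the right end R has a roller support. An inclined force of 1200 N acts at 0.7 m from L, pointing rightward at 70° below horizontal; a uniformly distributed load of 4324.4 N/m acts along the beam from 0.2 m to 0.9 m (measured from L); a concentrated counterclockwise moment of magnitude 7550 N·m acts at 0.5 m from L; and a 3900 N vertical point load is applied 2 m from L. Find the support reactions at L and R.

Resultant of the distributed load: 4324.4 × 0.7 = 3027.08 N at 0.55 m from L.
ΣM about L: R_y·2.5 − 1200·sin70°·0.7 − (4324.4·0.7)·0.55 + 7550 − 3900·2 = 0 → R_y = 2704.24/2.5 = 1081.7 ≈ 1082 N.
ΣF_y = 0: L_y + 1081.7 − 1200·sin70° − 4324.4·0.7 − 3900 = 0 → L_y = 6973 N.
ΣF_x = 0: L_x + 1200·cos70° = 0 → L_x = -410.4 N.

L_x = -410.4 N, L_y = 6973 N, R_y = 1082 N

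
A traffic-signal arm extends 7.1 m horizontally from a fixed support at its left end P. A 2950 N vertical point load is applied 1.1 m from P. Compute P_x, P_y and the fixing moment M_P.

ΣF_x = 0: P_x = 0.
ΣF_y = 0: P_y − 2950 = 0 → P_y = 2950 N.
ΣM about P: M_P − 2950·1.1 = 0 → M_P = 3245 N·m.

P_x = 0, P_y = 2950 N, M_P = 3245 N·m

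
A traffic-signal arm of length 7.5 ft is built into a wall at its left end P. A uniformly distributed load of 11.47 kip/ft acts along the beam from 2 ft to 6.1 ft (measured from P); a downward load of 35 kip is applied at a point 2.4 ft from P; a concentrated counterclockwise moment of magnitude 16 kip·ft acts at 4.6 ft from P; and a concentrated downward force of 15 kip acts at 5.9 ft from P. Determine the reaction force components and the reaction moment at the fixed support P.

P_x = 0, P_y = 97.03 kip, M_P = 347.0 kip·ft

Resultant of the distributed load: 11.47 × 4.1 = 47.027 kip at 4.05 ft from P.
ΣF_x = 0: P_x = 0.
ΣF_y = 0: P_y − 11.47·4.1 − 35 − 15 = 0 → P_y = 97.03 kip.
ΣM about P: M_P − (11.47·4.1)·4.05 − 35·2.4 + 16 − 15·5.9 = 0 → M_P = 347.0 kip·ft.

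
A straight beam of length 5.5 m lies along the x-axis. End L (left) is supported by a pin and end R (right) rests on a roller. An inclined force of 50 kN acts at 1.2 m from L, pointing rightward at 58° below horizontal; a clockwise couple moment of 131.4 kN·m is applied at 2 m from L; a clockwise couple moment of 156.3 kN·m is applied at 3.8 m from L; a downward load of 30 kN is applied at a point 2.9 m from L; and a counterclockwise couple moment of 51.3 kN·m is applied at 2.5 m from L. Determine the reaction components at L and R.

L_x = -26.50 kN, L_y = 4.351 kN, R_y = 68.05 kN

Moments about L: R_y·5.5 − 50·sin58°·1.2 − 131.4 − 156.3 − 30·2.9 + 51.3 = 0 → R_y = 374.283/5.5 = 68.0515 ≈ 68.05 kN.
ΣF_y = 0: L_y + 68.0515 − 50·sin58° − 30 = 0 → L_y = 4.351 kN.
ΣF_x = 0: L_x + 50·cos58° = 0 → L_x = -26.50 kN.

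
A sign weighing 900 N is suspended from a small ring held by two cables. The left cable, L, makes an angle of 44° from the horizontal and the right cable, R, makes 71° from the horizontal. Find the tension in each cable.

ΣF_x = 0: −T_L·cos44° + T_R·cos71° = 0 → T_R = 2.20949·T_L.
ΣF_y = 0: T_L·sin44° + T_R·sin71° = 900.
Substitute: T_L·(0.694658 + 2.20949·0.945519) = 900 → T_L = 323.302 ≈ 323.3 N.
Then T_R = 2.20949 × 323.302 = 714.3 N.

T_L = 323.3 N, T_R = 714.3 N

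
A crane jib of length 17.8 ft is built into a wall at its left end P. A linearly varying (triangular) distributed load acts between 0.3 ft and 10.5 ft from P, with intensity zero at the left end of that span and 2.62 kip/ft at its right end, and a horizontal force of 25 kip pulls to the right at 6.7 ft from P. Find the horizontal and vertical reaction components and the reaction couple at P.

Resultant of the triangular load: ½ × 2.62 × 10.2 = 13.362 kip, acting at 7.1 ft from P (one-third of the span from the peak).
ΣF_x = 0: P_x + 25 = 0 → P_x = -25.00 kip.
ΣF_y = 0: P_y − ½·2.62·10.2 = 0 → P_y = 13.36 kip.
ΣM about P: M_P − (½·2.62·10.2)·7.1 = 0 → M_P = 94.87 kip·ft.

P_x = -25.00 kip, P_y = 13.36 kip, M_P = 94.87 kip·ft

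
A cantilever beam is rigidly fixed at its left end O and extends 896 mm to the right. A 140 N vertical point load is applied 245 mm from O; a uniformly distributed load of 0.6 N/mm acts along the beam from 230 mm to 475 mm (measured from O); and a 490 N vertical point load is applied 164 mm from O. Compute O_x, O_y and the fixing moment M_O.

O_x = 0, O_y = 777.0 N, M_O = 166500 N·mm

Resultant of the distributed load: 0.6 × 245 = 147 N at 352.5 mm from O.
ΣF_x = 0: O_x = 0.
ΣF_y = 0: O_y − 140 − 0.6·245 − 490 = 0 → O_y = 777.0 N.
ΣM about O: M_O − 140·245 − (0.6·245)·352.5 − 490·164 = 0 → M_O = 166500 N·mm.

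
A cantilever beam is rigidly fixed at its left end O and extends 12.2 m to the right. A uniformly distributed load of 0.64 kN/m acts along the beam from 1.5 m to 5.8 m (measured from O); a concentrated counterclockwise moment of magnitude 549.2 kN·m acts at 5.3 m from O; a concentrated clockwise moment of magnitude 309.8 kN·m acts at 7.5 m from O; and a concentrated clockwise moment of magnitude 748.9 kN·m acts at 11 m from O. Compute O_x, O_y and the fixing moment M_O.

Resultant of the distributed load: 0.64 × 4.3 = 2.752 kN at 3.65 m from O.
ΣF_x = 0: O_x = 0.
ΣF_y = 0: O_y − 0.64·4.3 = 0 → O_y = 2.752 kN.
ΣM about O: M_O − (0.64·4.3)·3.65 + 549.2 − 309.8 − 748.9 = 0 → M_O = 519.5 kN·m.

O_x = 0, O_y = 2.752 kN, M_O = 519.5 kN·m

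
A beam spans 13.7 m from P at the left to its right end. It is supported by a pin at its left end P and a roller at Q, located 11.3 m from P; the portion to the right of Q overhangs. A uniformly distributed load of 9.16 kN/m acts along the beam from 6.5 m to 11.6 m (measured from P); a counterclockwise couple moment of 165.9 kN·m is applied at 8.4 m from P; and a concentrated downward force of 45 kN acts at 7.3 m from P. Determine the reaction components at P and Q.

Resultant of the distributed load: 9.16 × 5.1 = 46.716 kN at 9.05 m from P.
ΣM about P: Q_y·11.3 − (9.16·5.1)·9.05 + 165.9 − 45·7.3 = 0 → Q_y = 585.3798/11.3 = 51.8035 ≈ 51.80 kN.
ΣF_y = 0: P_y + 51.8035 − 9.16·5.1 − 45 = 0 → P_y = 39.91 kN.
ΣF_x = 0: no horizontal applied forces, so P_x = 0.

P_x = 0, P_y = 39.91 kN, Q_y = 51.80 kN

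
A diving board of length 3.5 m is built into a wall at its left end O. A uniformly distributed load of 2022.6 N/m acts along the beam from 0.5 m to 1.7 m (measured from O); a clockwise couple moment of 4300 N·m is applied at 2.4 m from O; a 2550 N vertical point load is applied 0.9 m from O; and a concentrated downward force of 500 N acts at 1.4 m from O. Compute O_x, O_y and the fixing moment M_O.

Resultant of the distributed load: 2022.6 × 1.2 = 2427.12 N at 1.1 m from O.
ΣF_x = 0: O_x = 0.
ΣF_y = 0: O_y − 2022.6·1.2 − 2550 − 500 = 0 → O_y = 5477 N.
ΣM about O: M_O − (2022.6·1.2)·1.1 − 4300 − 2550·0.9 − 500·1.4 = 0 → M_O = 9965 N·m.

O_x = 0, O_y = 5477 N, M_O = 9965 N·m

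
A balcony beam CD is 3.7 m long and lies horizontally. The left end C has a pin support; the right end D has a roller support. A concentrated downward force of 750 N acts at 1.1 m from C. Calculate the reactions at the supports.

C_x = 0, C_y = 527.0 N, D_y = 223.0 N

Taking moments about C: D_y·3.7 − 750·1.1 = 0 → D_y = 825/3.7 = 222.973 ≈ 223.0 N.
ΣF_y = 0: C_y + 222.973 − 750 = 0 → C_y = 527.0 N.
ΣF_x = 0: no horizontal applied forces, so C_x = 0.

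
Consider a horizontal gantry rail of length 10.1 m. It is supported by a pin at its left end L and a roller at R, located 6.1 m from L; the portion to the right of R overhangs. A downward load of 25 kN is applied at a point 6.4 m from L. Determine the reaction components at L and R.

L_x = 0, L_y = -1.230 kN, R_y = 26.23 kN

ΣM about L: R_y·6.1 − 25·6.4 = 0 → R_y = 160/6.1 = 26.2295 ≈ 26.23 kN.
ΣF_y = 0: L_y + 26.2295 − 25 = 0 → L_y = -1.230 kN.
ΣF_x = 0: no horizontal applied forces, so L_x = 0.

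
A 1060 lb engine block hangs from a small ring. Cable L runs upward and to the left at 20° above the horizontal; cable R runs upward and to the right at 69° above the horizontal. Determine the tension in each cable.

ΣF_x = 0: −T_L·cos20° + T_R·cos69° = 0 → T_R = 2.62214·T_L.
ΣF_y = 0: T_L·sin20° + T_R·sin69° = 1060.
Substitute: T_L·(0.34202 + 2.62214·0.93358) = 1060 → T_L = 379.929 ≈ 379.9 lb.
Then T_R = 2.62214 × 379.929 = 996.2 lb.

T_L = 379.9 lb, T_R = 996.2 lb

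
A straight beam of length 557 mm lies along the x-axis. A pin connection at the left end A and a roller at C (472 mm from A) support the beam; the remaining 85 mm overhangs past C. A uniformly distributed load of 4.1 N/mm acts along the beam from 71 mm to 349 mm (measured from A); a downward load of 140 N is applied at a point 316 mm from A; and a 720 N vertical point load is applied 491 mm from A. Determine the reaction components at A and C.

Resultant of the distributed load: 4.1 × 278 = 1139.8 N at 210 mm from A.
ΣM about A: C_y·472 − (4.1·278)·210 − 140·316 − 720·491 = 0 → C_y = 637118/472 = 1349.83 ≈ 1350 N.
ΣF_y = 0: A_y + 1349.83 − 4.1·278 − 140 − 720 = 0 → A_y = 650.0 N.
ΣF_x = 0: no horizontal applied forces, so A_x = 0.

A_x = 0, A_y = 650.0 N, C_y = 1350 N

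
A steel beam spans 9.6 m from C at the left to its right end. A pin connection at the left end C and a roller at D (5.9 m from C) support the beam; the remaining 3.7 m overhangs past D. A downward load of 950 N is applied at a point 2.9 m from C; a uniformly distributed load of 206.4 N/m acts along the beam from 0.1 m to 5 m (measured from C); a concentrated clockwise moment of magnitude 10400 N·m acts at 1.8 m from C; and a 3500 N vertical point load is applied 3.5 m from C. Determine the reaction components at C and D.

Resultant of the distributed load: 206.4 × 4.9 = 1011.36 N at 2.55 m from C.
ΣM about C: D_y·5.9 − 950·2.9 − (206.4·4.9)·2.55 − 10400 − 3500·3.5 = 0 → D_y = 27983.968/5.9 = 4743.05 ≈ 4743 N.
ΣF_y = 0: C_y + 4743.05 − 950 − 206.4·4.9 − 3500 = 0 → C_y = 718.3 N.
ΣF_x = 0: no horizontal applied forces, so C_x = 0.

C_x = 0, C_y = 718.3 N, D_y = 4743 N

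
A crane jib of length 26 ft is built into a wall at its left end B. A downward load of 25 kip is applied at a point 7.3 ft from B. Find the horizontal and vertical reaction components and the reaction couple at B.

B_x = 0, B_y = 25.00 kip, M_B = 182.5 kip·ft

ΣF_x = 0: B_x = 0.
ΣF_y = 0: B_y − 25 = 0 → B_y = 25.00 kip.
ΣM about B: M_B − 25·7.3 = 0 → M_B = 182.5 kip·ft.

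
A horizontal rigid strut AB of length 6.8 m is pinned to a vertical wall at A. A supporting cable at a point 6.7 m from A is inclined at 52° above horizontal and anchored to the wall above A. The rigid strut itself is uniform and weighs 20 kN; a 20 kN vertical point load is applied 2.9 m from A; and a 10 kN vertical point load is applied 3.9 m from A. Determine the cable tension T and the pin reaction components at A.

T = 31.25 kN, A_x = 19.24 kN, A_y = 25.37 kN

ΣM about A: T·sin52°·6.7 − 20·3.4 − 20·2.9 − 10·3.9 = 0 → T = 165/(6.7·0.788011) = 31.2519 ≈ 31.25 kN.
ΣF_x = 0: A_x − T·cos52° = 0 → A_x = 31.2519 × 0.615661 = 19.24 kN.
ΣF_y = 0: A_y + T·sin52° − 20 − 20 − 10 = 0 → A_y = 50 − 31.2519 × 0.788011 = 25.37 kN.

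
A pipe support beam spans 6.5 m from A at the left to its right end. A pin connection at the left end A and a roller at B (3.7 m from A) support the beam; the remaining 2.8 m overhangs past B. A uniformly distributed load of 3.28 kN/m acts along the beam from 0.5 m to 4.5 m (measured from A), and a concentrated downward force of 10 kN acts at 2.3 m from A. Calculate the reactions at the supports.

Resultant of the distributed load: 3.28 × 4 = 13.12 kN at 2.5 m from A.
Moments about A: B_y·3.7 − (3.28·4)·2.5 − 10·2.3 = 0 → B_y = 55.8/3.7 = 15.0811 ≈ 15.08 kN.
ΣF_y = 0: A_y + 15.0811 − 3.28·4 − 10 = 0 → A_y = 8.039 kN.
ΣF_x = 0: no horizontal applied forces, so A_x = 0.

A_x = 0, A_y = 8.039 kN, B_y = 15.08 kN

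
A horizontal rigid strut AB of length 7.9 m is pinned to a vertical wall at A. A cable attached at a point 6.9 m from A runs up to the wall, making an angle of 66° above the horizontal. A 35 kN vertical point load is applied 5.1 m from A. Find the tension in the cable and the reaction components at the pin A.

T = 28.32 kN, A_x = 11.52 kN, A_y = 9.130 kN

ΣM about A: T·sin66°·6.9 − 35·5.1 = 0 → T = 178.5/(6.9·0.913545) = 28.3178 ≈ 28.32 kN.
ΣF_x = 0: A_x − T·cos66° = 0 → A_x = 28.3178 × 0.406737 = 11.52 kN.
ΣF_y = 0: A_y + T·sin66° − 35 = 0 → A_y = 35 − 28.3178 × 0.913545 = 9.130 kN.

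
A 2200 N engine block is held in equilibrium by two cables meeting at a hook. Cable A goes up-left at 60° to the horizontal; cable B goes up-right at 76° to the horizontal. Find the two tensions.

ΣF_x = 0: −T_A·cos60° + T_B·cos76° = 0 → T_B = 2.06678·T_A.
ΣF_y = 0: T_A·sin60° + T_B·sin76° = 2200.
Substitute: T_A·(0.866025 + 2.06678·0.970296) = 2200 → T_A = 766.173 ≈ 766.2 N.
Then T_B = 2.06678 × 766.173 = 1584 N.

T_A = 766.2 N, T_B = 1584 N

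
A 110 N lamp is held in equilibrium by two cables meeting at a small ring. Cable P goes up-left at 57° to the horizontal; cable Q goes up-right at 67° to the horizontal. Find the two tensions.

ΣF_x = 0: −T_P·cos57° + T_Q·cos67° = 0 → T_Q = 1.3939·T_P.
ΣF_y = 0: T_P·sin57° + T_Q·sin67° = 110.
Substitute: T_P·(0.838671 + 1.3939·0.920505) = 110 → T_P = 51.8437 ≈ 51.84 N.
Then T_Q = 1.3939 × 51.8437 = 72.26 N.

T_P = 51.84 N, T_Q = 72.26 N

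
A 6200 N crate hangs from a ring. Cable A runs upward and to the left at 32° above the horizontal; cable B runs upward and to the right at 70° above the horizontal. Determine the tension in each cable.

T_A = 2168 N, T_B = 5375 N

ΣF_x = 0: −T_A·cos32° + T_B·cos70° = 0 → T_B = 2.47953·T_A.
ΣF_y = 0: T_A·sin32° + T_B·sin70° = 6200.
Substitute: T_A·(0.529919 + 2.47953·0.939693) = 6200 → T_A = 2167.9 ≈ 2168 N.
Then T_B = 2.47953 × 2167.9 = 5375 N.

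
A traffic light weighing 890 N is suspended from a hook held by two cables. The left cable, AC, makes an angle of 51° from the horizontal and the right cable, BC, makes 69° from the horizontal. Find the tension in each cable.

T_AC = 368.3 N, T_BC = 646.7 N

ΣF_x = 0: −T_AC·cos51° + T_BC·cos69° = 0 → T_BC = 1.75607·T_AC.
ΣF_y = 0: T_AC·sin51° + T_BC·sin69° = 890.
Substitute: T_AC·(0.777146 + 1.75607·0.93358) = 890 → T_AC = 368.289 ≈ 368.3 N.
Then T_BC = 1.75607 × 368.289 = 646.7 N.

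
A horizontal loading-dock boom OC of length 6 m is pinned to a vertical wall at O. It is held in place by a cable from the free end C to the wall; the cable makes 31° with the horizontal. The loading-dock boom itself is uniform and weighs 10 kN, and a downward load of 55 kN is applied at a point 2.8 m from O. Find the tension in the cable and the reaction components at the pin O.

ΣM about O: T·sin31°·6 − 10·3 − 55·2.8 = 0 → T = 184/(6·0.515038) = 59.5425 ≈ 59.54 kN.
ΣF_x = 0: O_x − T·cos31° = 0 → O_x = 59.5425 × 0.857167 = 51.04 kN.
ΣF_y = 0: O_y + T·sin31° − 10 − 55 = 0 → O_y = 65 − 59.5425 × 0.515038 = 34.33 kN.

T = 59.54 kN, O_x = 51.04 kN, O_y = 34.33 kN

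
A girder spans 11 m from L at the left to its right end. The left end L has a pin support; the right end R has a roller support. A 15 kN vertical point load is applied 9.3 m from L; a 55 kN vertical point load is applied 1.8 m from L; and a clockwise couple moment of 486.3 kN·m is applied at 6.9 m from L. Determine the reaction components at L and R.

Moments about L: R_y·11 − 15·9.3 − 55·1.8 − 486.3 = 0 → R_y = 724.8/11 = 65.8909 ≈ 65.89 kN.
ΣF_y = 0: L_y + 65.8909 − 15 − 55 = 0 → L_y = 4.109 kN.
ΣF_x = 0: no horizontal applied forces, so L_x = 0.

L_x = 0, L_y = 4.109 kN, R_y = 65.89 kN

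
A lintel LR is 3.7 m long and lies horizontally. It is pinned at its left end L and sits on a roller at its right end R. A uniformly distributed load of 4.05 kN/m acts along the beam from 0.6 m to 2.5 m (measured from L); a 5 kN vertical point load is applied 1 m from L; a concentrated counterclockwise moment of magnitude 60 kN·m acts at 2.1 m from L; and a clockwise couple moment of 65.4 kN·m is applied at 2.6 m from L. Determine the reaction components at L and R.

Resultant of the distributed load: 4.05 × 1.9 = 7.695 kN at 1.55 m from L.
Moments about L: R_y·3.7 − (4.05·1.9)·1.55 − 5·1 + 60 − 65.4 = 0 → R_y = 22.32725/3.7 = 6.03439 ≈ 6.034 kN.
ΣF_y = 0: L_y + 6.03439 − 4.05·1.9 − 5 = 0 → L_y = 6.661 kN.
ΣF_x = 0: no horizontal applied forces, so L_x = 0.

L_x = 0, L_y = 6.661 kN, R_y = 6.034 kN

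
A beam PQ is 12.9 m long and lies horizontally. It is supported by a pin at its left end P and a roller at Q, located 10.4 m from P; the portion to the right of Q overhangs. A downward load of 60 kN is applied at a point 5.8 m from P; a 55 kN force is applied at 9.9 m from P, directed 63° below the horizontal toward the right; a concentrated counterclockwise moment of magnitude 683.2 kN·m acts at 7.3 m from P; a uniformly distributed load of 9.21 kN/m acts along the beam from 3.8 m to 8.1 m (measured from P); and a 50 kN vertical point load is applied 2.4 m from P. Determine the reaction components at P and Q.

P_x = -24.97 kN, P_y = 150.0 kN, Q_y = 48.61 kN

Resultant of the distributed load: 9.21 × 4.3 = 39.603 kN at 5.95 m from P.
Taking moments about P: Q_y·10.4 − 60·5.8 − 55·sin63°·9.9 + 683.2 − (9.21·4.3)·5.95 − 50·2.4 = 0 → Q_y = 505.591/10.4 = 48.6145 ≈ 48.61 kN.
ΣF_y = 0: P_y + 48.6145 − 60 − 55·sin63° − 9.21·4.3 − 50 = 0 → P_y = 150.0 kN.
ΣF_x = 0: P_x + 55·cos63° = 0 → P_x = -24.97 kN.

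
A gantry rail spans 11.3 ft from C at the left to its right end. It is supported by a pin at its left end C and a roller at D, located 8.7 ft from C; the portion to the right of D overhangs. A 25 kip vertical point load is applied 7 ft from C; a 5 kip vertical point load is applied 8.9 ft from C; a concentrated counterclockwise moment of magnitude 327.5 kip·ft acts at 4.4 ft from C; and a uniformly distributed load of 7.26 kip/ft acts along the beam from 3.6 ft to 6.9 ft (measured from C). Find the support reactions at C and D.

Resultant of the distributed load: 7.26 × 3.3 = 23.958 kip at 5.25 ft from C.
ΣM about C: D_y·8.7 − 25·7 − 5·8.9 + 327.5 − (7.26·3.3)·5.25 = 0 → D_y = 17.7795/8.7 = 2.04362 ≈ 2.044 kip.
ΣF_y = 0: C_y + 2.04362 − 25 − 5 − 7.26·3.3 = 0 → C_y = 51.91 kip.
ΣF_x = 0: no horizontal applied forces, so C_x = 0.

C_x = 0, C_y = 51.91 kip, D_y = 2.044 kip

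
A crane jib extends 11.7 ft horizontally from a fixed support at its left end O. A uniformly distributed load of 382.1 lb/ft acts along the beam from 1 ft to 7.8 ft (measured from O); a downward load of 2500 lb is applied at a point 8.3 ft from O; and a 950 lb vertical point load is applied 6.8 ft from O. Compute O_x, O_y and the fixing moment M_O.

O_x = 0, O_y = 6048 lb, M_O = 38640 lb·ft

Resultant of the distributed load: 382.1 × 6.8 = 2598.28 lb at 4.4 ft from O.
ΣF_x = 0: O_x = 0.
ΣF_y = 0: O_y − 382.1·6.8 − 2500 − 950 = 0 → O_y = 6048 lb.
ΣM about O: M_O − (382.1·6.8)·4.4 − 2500·8.3 − 950·6.8 = 0 → M_O = 38640 lb·ft.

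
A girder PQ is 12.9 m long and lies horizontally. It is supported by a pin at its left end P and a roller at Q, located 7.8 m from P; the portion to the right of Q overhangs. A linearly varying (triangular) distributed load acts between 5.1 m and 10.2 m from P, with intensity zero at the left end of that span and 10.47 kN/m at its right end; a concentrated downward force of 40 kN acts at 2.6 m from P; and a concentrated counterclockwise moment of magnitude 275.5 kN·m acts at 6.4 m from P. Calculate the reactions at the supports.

P_x = 0, P_y = 59.59 kN, Q_y = 7.107 kN

Resultant of the triangular load: ½ × 10.47 × 5.1 = 26.6985 kN, acting at 8.5 m from P (one-third of the span from the peak).
ΣM about P: Q_y·7.8 − (½·10.47·5.1)·8.5 − 40·2.6 + 275.5 = 0 → Q_y = 55.43725/7.8 = 7.10734 ≈ 7.107 kN.
ΣF_y = 0: P_y + 7.10734 − ½·10.47·5.1 − 40 = 0 → P_y = 59.59 kN.
ΣF_x = 0: no horizontal applied forces, so P_x = 0.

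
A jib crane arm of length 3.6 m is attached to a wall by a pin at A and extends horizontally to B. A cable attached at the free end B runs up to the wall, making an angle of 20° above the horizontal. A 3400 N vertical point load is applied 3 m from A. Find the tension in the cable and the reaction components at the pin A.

ΣM about A: T·sin20°·3.6 − 3400·3 = 0 → T = 10200/(3.6·0.34202) = 8284.12 ≈ 8284 N.
ΣF_x = 0: A_x − T·cos20° = 0 → A_x = 8284.12 × 0.939693 = 7785 N.
ΣF_y = 0: A_y + T·sin20° − 3400 = 0 → A_y = 3400 − 8284.12 × 0.34202 = 566.7 N.

T = 8284 N, A_x = 7785 N, A_y = 566.7 N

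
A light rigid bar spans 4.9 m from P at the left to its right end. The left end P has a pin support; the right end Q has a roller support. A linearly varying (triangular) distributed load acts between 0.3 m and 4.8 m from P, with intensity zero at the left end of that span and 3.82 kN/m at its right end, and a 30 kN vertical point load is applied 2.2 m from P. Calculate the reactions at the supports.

P_x = 0, P_y = 19.34 kN, Q_y = 19.26 kN

Resultant of the triangular load: ½ × 3.82 × 4.5 = 8.595 kN, acting at 3.3 m from P (one-third of the span from the peak).
ΣM about P: Q_y·4.9 − (½·3.82·4.5)·3.3 − 30·2.2 = 0 → Q_y = 94.3635/4.9 = 19.2579 ≈ 19.26 kN.
ΣF_y = 0: P_y + 19.2579 − ½·3.82·4.5 − 30 = 0 → P_y = 19.34 kN.
ΣF_x = 0: no horizontal applied forces, so P_x = 0.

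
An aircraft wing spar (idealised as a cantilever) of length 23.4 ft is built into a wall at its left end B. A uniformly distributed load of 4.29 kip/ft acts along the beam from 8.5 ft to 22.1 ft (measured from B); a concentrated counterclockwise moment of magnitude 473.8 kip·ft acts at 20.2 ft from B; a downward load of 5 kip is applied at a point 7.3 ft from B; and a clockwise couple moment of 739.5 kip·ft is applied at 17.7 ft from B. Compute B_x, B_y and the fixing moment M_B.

B_x = 0, B_y = 63.34 kip, M_B = 1195 kip·ft

Resultant of the distributed load: 4.29 × 13.6 = 58.344 kip at 15.3 ft from B.
ΣF_x = 0: B_x = 0.
ΣF_y = 0: B_y − 4.29·13.6 − 5 = 0 → B_y = 63.34 kip.
ΣM about B: M_B − (4.29·13.6)·15.3 + 473.8 − 5·7.3 − 739.5 = 0 → M_B = 1195 kip·ft.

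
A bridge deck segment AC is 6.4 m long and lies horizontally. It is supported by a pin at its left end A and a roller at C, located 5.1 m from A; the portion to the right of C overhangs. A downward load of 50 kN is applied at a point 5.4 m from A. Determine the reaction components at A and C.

A_x = 0, A_y = -2.941 kN, C_y = 52.94 kN

ΣM about A: C_y·5.1 − 50·5.4 = 0 → C_y = 270/5.1 = 52.9412 ≈ 52.94 kN.
ΣF_y = 0: A_y + 52.9412 − 50 = 0 → A_y = -2.941 kN.
ΣF_x = 0: no horizontal applied forces, so A_x = 0.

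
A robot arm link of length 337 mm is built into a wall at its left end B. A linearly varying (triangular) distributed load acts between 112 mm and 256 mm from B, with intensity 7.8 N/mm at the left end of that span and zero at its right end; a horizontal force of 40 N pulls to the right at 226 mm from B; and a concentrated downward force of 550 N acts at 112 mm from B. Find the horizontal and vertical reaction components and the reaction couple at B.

B_x = -40.00 N, B_y = 1112 N, M_B = 151500 N·mm

Resultant of the triangular load: ½ × 7.8 × 144 = 561.6 N, acting at 160 mm from B (one-third of the span from the peak).
ΣF_x = 0: B_x + 40 = 0 → B_x = -40.00 N.
ΣF_y = 0: B_y − ½·7.8·144 − 550 = 0 → B_y = 1112 N.
ΣM about B: M_B − (½·7.8·144)·160 − 550·112 = 0 → M_B = 151500 N·mm.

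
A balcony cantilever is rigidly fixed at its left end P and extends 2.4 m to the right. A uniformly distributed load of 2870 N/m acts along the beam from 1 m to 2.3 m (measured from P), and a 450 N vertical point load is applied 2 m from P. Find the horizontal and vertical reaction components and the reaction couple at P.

P_x = 0, P_y = 4181 N, M_P = 7056 N·m

Resultant of the distributed load: 2870 × 1.3 = 3731 N at 1.65 m from P.
ΣF_x = 0: P_x = 0.
ΣF_y = 0: P_y − 2870·1.3 − 450 = 0 → P_y = 4181 N.
ΣM about P: M_P − (2870·1.3)·1.65 − 450·2 = 0 → M_P = 7056 N·m.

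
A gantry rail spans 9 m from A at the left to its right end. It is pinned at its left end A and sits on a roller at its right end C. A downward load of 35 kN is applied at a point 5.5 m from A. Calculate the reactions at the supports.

A_x = 0, A_y = 13.61 kN, C_y = 21.39 kN

Taking moments about A: C_y·9 − 35·5.5 = 0 → C_y = 192.5/9 = 21.3889 ≈ 21.39 kN.
ΣF_y = 0: A_y + 21.3889 − 35 = 0 → A_y = 13.61 kN.
ΣF_x = 0: no horizontal applied forces, so A_x = 0.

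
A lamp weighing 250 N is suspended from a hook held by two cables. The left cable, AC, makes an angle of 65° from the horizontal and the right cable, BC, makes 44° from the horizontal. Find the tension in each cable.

ΣF_x = 0: −T_AC·cos65° + T_BC·cos44° = 0 → T_BC = 0.587509·T_AC.
ΣF_y = 0: T_AC·sin65° + T_BC·sin44° = 250.
Substitute: T_AC·(0.906308 + 0.587509·0.694658) = 250 → T_AC = 190.197 ≈ 190.2 N.
Then T_BC = 0.587509 × 190.197 = 111.7 N.

T_AC = 190.2 N, T_BC = 111.7 N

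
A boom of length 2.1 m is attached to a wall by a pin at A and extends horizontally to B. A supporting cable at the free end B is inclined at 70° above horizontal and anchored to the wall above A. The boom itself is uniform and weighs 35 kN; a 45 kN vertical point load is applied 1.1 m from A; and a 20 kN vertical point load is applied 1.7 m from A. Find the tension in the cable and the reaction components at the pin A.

T = 60.94 kN, A_x = 20.84 kN, A_y = 42.74 kN

ΣM about A: T·sin70°·2.1 − 35·1.05 − 45·1.1 − 20·1.7 = 0 → T = 120.25/(2.1·0.939693) = 60.9368 ≈ 60.94 kN.
ΣF_x = 0: A_x − T·cos70° = 0 → A_x = 60.9368 × 0.34202 = 20.84 kN.
ΣF_y = 0: A_y + T·sin70° − 35 − 45 − 20 = 0 → A_y = 100 − 60.9368 × 0.939693 = 42.74 kN.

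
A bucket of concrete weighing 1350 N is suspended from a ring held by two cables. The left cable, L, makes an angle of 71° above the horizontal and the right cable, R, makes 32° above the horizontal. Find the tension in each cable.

T_L = 1175 N, T_R = 451.1 N

ΣF_x = 0: −T_L·cos71° + T_R·cos32° = 0 → T_R = 0.383903·T_L.
ΣF_y = 0: T_L·sin71° + T_R·sin32° = 1350.
Substitute: T_L·(0.945519 + 0.383903·0.529919) = 1350 → T_L = 1174.98 ≈ 1175 N.
Then T_R = 0.383903 × 1174.98 = 451.1 N.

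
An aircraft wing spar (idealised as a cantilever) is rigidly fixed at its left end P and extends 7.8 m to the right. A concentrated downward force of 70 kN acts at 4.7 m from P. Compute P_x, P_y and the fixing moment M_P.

ΣF_x = 0: P_x = 0.
ΣF_y = 0: P_y − 70 = 0 → P_y = 70.00 kN.
ΣM about P: M_P − 70·4.7 = 0 → M_P = 329.0 kN·m.

P_x = 0, P_y = 70.00 kN, M_P = 329.0 kN·m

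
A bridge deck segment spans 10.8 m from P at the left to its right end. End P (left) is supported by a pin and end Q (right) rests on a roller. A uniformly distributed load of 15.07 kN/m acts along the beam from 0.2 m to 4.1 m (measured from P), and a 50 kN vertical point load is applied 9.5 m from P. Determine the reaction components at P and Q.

Resultant of the distributed load: 15.07 × 3.9 = 58.773 kN at 2.15 m from P.
Taking moments about P: Q_y·10.8 − (15.07·3.9)·2.15 − 50·9.5 = 0 → Q_y = 601.36195/10.8 = 55.6817 ≈ 55.68 kN.
ΣF_y = 0: P_y + 55.6817 − 15.07·3.9 − 50 = 0 → P_y = 53.09 kN.
ΣF_x = 0: no horizontal applied forces, so P_x = 0.

P_x = 0, P_y = 53.09 kN, Q_y = 55.68 kN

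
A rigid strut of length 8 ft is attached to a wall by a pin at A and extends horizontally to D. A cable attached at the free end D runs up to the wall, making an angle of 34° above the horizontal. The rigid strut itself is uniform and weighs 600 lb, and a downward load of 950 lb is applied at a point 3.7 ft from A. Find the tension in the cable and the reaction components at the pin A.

T = 1322 lb, A_x = 1096 lb, A_y = 810.6 lb

ΣM about A: T·sin34°·8 − 600·4 − 950·3.7 = 0 → T = 5915/(8·0.559193) = 1322.22 ≈ 1322 lb.
ΣF_x = 0: A_x − T·cos34° = 0 → A_x = 1322.22 × 0.829038 = 1096 lb.
ΣF_y = 0: A_y + T·sin34° − 600 − 950 = 0 → A_y = 1550 − 1322.22 × 0.559193 = 810.6 lb.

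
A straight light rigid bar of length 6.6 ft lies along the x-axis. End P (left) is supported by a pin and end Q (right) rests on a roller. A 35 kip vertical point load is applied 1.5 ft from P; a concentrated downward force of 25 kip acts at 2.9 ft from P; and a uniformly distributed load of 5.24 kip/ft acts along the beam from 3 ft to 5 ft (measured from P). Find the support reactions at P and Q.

P_x = 0, P_y = 45.19 kip, Q_y = 25.29 kip

Resultant of the distributed load: 5.24 × 2 = 10.48 kip at 4 ft from P.
ΣM about P: Q_y·6.6 − 35·1.5 − 25·2.9 − (5.24·2)·4 = 0 → Q_y = 166.92/6.6 = 25.2909 ≈ 25.29 kip.
ΣF_y = 0: P_y + 25.2909 − 35 − 25 − 5.24·2 = 0 → P_y = 45.19 kip.
ΣF_x = 0: no horizontal applied forces, so P_x = 0.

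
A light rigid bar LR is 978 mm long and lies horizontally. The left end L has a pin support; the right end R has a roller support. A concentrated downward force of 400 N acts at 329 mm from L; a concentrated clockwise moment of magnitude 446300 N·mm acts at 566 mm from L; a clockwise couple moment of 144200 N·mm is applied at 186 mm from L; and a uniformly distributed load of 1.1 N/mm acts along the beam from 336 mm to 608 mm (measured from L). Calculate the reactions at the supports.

L_x = 0, L_y = -183.5 N, R_y = 882.7 N

Resultant of the distributed load: 1.1 × 272 = 299.2 N at 472 mm from L.
ΣM about L: R_y·978 − 400·329 − 446300 − 144200 − (1.1·272)·472 = 0 → R_y = 863322.4/978 = 882.743 ≈ 882.7 N.
ΣF_y = 0: L_y + 882.743 − 400 − 1.1·272 = 0 → L_y = -183.5 N.
ΣF_x = 0: no horizontal applied forces, so L_x = 0.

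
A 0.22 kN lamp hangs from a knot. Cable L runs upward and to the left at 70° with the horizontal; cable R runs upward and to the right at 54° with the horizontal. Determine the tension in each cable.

T_L = 0.1560 kN, T_R = 0.09076 kN

ΣF_x = 0: −T_L·cos70° + T_R·cos54° = 0 → T_R = 0.581879·T_L.
ΣF_y = 0: T_L·sin70° + T_R·sin54° = 0.22.
Substitute: T_L·(0.939693 + 0.581879·0.809017) = 0.22 → T_L = 0.155979 ≈ 0.1560 kN.
Then T_R = 0.581879 × 0.155979 = 0.09076 kN.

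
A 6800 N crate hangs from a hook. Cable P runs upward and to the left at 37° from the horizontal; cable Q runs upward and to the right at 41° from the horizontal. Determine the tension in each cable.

ΣF_x = 0: −T_P·cos37° + T_Q·cos41° = 0 → T_Q = 1.0582·T_P.
ΣF_y = 0: T_P·sin37° + T_Q·sin41° = 6800.
Substitute: T_P·(0.601815 + 1.0582·0.656059) = 6800 → T_P = 5246.68 ≈ 5247 N.
Then T_Q = 1.0582 × 5246.68 = 5552 N.

T_P = 5247 N, T_Q = 5552 N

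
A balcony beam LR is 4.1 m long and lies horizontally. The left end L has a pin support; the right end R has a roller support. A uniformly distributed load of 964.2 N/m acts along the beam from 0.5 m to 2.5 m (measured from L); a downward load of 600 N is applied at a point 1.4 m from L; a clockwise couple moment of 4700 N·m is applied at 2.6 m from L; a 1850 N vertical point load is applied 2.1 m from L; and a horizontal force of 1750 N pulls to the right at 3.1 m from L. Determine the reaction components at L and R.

Resultant of the distributed load: 964.2 × 2 = 1928.4 N at 1.5 m from L.
Taking moments about L: R_y·4.1 − (964.2·2)·1.5 − 600·1.4 − 4700 − 1850·2.1 = 0 → R_y = 12317.6/4.1 = 3004.29 ≈ 3004 N.
ΣF_y = 0: L_y + 3004.29 − 964.2·2 − 600 − 1850 = 0 → L_y = 1374 N.
ΣF_x = 0: L_x + 1750 = 0 → L_x = -1750 N.

L_x = -1750 N, L_y = 1374 N, R_y = 3004 N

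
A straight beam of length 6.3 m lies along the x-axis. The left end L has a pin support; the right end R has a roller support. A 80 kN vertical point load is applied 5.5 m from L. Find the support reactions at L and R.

Moments about L: R_y·6.3 − 80·5.5 = 0 → R_y = 440/6.3 = 69.8413 ≈ 69.84 kN.
ΣF_y = 0: L_y + 69.8413 − 80 = 0 → L_y = 10.16 kN.
ΣF_x = 0: no horizontal applied forces, so L_x = 0.

L_x = 0, L_y = 10.16 kN, R_y = 69.84 kN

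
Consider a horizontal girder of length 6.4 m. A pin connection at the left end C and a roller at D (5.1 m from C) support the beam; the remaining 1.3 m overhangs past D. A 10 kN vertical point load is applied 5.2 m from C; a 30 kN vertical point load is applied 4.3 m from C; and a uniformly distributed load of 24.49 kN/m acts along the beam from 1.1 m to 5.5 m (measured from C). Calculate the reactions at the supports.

C_x = 0, C_y = 42.54 kN, D_y = 105.2 kN

Resultant of the distributed load: 24.49 × 4.4 = 107.756 kN at 3.3 m from C.
Taking moments about C: D_y·5.1 − 10·5.2 − 30·4.3 − (24.49·4.4)·3.3 = 0 → D_y = 536.5948/5.1 = 105.215 ≈ 105.2 kN.
ΣF_y = 0: C_y + 105.215 − 10 − 30 − 24.49·4.4 = 0 → C_y = 42.54 kN.
ΣF_x = 0: no horizontal applied forces, so C_x = 0.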